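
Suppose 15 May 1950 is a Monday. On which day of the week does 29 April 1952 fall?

Tuesday

Day-of-year of May 15, 1950: 135.
Day-of-year of April 29, 1952: 120.
1950 has 365 days, so 365 − 135 = 230 days remain in 1950.
Full years: 1951: 365. Sum = 365.
Total: 230 + 365 + 120 = 715 days.
715 mod 7 = 1, so 1 day after Monday is Tuesday.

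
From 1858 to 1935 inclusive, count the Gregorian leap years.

Years divisible by 4: 1860, 1864, …, 1932 — 19 in all.
Of these, 1900 is divisible by 100 but not 400, so not leap.
Leap years: 19 − 1 = 18.

18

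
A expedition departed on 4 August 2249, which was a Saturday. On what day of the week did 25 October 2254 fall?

August 4, 2249 → August 4, 2250: 365 days.
August 4, 2250 → August 4, 2251: 365 days.
August 4, 2251 → August 4, 2252: 366 days (2252 is a leap year).
August 4, 2252 → August 4, 2253: 365 days.
August 4, 2253 → August 4, 2254: 365 days.
August 2254: 31 − 4 = 27 days remain.
Then September (30): 30 days.
October 1–25, 2254: 25 days.
Residual: 82 days.
Total: 1908 days.
1908 mod 7 = 4, so 4 days after Saturday is Wednesday.

Wednesday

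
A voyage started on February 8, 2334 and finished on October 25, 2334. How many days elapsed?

February 2334: 28 − 8 = 20 days remain (2334 is not a leap year, so February has 28 days).
Then March (31), April (30), May (31), June (30), July (31), August (31), September (30): 31 + 30 + 31 + 30 + 31 + 31 + 30 = 214 days.
October 1–25, 2334: 25 days.
Total: 20 + 214 + 25 = 259 days.

259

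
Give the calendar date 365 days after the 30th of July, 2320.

the 30th of July, 2321

Count 365 days after July 30, 2320:
July 30, 2320 → July 30, 2321: 365 days.
Total: 365 days.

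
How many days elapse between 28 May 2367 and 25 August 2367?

May 2367: 31 − 28 = 3 days remain.
Then June (30), July (31): 30 + 31 = 61 days.
August 1–25, 2367: 25 days.
Total: 3 + 61 + 25 = 89 days.

89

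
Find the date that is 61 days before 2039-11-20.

2039-09-20

Count 61 days before November 20, 2039:
September 2039: 30 − 20 = 10 days remain.
Then October (31): 31 days.
November 1–20, 2039: 20 days.
Total: 10 + 31 + 20 = 61 days.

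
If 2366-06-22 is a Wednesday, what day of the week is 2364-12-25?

Friday

Count forward from the earlier date (December 25, 2364) to the later (June 22, 2366):
December 2364: 31 − 25 = 6 days remain.
Then 17 full months totalling 516 days.
June 1–22, 2366: 22 days.
Total: 6 + 516 + 22 = 544 days.
544 mod 7 = 5, so 5 days before Wednesday is Friday.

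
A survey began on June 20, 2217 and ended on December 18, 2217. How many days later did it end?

June 2217: 30 − 20 = 10 days remain.
Then July (31), August (31), September (30), October (31), November (30): 31 + 31 + 30 + 31 + 30 = 153 days.
December 1–18, 2217: 18 days.
Total: 10 + 153 + 18 = 181 days.

181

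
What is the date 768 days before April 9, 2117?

March 3, 2115

Count 768 days before April 9, 2117:
March 2115: 31 − 3 = 28 days remain.
Then 24 full months totalling 731 days.
April 1–9, 2117: 9 days.
Total: 28 + 731 + 9 = 768 days.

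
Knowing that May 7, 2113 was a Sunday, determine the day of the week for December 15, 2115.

Sunday

May 2113: 31 − 7 = 24 days remain.
Then 30 full months totalling 913 days.
December 1–15, 2115: 15 days.
Total: 24 + 913 + 15 = 952 days.
952 is a multiple of 7, so December 15, 2115 falls on the same weekday: Sunday.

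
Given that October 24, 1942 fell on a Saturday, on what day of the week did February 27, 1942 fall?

Friday

Count forward from the earlier date (February 27, 1942) to the later (October 24, 1942):
February 1942: 28 − 27 = 1 day remains (1942 is not a leap year, so February has 28 days).
Then March (31), April (30), May (31), June (30), July (31), August (31), September (30): 31 + 30 + 31 + 30 + 31 + 31 + 30 = 214 days.
October 1–24, 1942: 24 days.
Total: 1 + 214 + 24 = 239 days.
239 mod 7 = 1, so 1 day before Saturday is Friday.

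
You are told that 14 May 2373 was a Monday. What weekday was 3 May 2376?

May 14, 2373 → May 14, 2374: 365 days.
May 14, 2374 → May 14, 2375: 365 days.
May 2375: 31 − 14 = 17 days remain.
Then 11 full months totalling 335 days.
May 1–3, 2376: 3 days.
Residual: 355 days.
Total: 1085 days.
1085 is a multiple of 7, so 3 May 2376 falls on the same weekday: Monday.

Monday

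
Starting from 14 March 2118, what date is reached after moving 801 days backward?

3 January 2116

Count 801 days before March 14, 2118:
January 3, 2116 → January 3, 2117: 366 days (2116 is a leap year).
January 3, 2117 → January 3, 2118: 365 days.
January 2118: 31 − 3 = 28 days remain.
Then February 2118 (28): 28 days.
March 1–14, 2118: 14 days.
Residual: 70 days.
Total: 801 days.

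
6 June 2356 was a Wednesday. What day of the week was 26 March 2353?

Count forward from the earlier date (March 26, 2353) to the later (June 6, 2356):
Day-of-year of March 26, 2353: 85.
Day-of-year of June 6, 2356: 158.
2353 has 365 days, so 365 − 85 = 280 days remain in 2353.
Full years: 2354: 365; 2355: 365. Sum = 730.
Total: 280 + 730 + 158 = 1168 days.
1168 mod 7 = 6, so 6 days before Wednesday is Thursday.

Thursday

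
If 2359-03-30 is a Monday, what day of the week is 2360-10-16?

March 30, 2359 → March 30, 2360: 366 days (2360 is a leap year).
March 2360: 31 − 30 = 1 day remains.
Then April (30), May (31), June (30), July (31), August (31), September (30): 30 + 31 + 30 + 31 + 31 + 30 = 183 days.
October 1–16, 2360: 16 days.
Residual: 200 days.
Total: 566 days.
566 mod 7 = 6, so 6 days after Monday is Sunday.

Sunday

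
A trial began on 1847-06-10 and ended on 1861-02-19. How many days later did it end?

5003

Day-of-year of June 10, 1847: 161.
Day-of-year of February 19, 1861: 50.
1847 has 365 days, so 365 − 161 = 204 days remain in 1847.
Full years 1848–1860: 9 common + 4 leap = 9×365 + 4×366 = 4749 days.
Total: 204 + 4749 + 50 = 5003 days.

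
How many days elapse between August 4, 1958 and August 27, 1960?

Day-of-year of August 4, 1958: 216.
Day-of-year of August 27, 1960: 240.
1958 has 365 days, so 365 − 216 = 149 days remain in 1958.
Full years: 1959: 365. Sum = 365.
Total: 149 + 365 + 240 = 754 days.

754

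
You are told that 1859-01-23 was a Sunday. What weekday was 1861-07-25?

Thursday

January 23, 1859 → January 23, 1860: 365 days.
January 23, 1860 → January 23, 1861: 366 days (1860 is a leap year).
January 1861: 31 − 23 = 8 days remain.
Then February 1861 (28), March (31), April (30), May (31), June (30): 28 + 31 + 30 + 31 + 30 = 150 days.
July 1–25, 1861: 25 days.
Residual: 183 days.
Total: 914 days.
914 mod 7 = 4, so 4 days after Sunday is Thursday.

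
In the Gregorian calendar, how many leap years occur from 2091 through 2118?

Years divisible by 4 in [2091, 2118]: 2092, 2096, 2100, 2104, 2108, 2112, 2116.
Of these, 2100 is divisible by 100 but not 400, so not leap.
Leap years: 7 − 1 = 6.

6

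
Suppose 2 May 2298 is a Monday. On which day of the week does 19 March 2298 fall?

Saturday

Count forward from the earlier date (March 19, 2298) to the later (May 2, 2298):
March 2298: 31 − 19 = 12 days remain.
Then April (30): 30 days.
May 1–2, 2298: 2 days.
Total: 12 + 30 + 2 = 44 days.
44 mod 7 = 2, so 2 days before Monday is Saturday.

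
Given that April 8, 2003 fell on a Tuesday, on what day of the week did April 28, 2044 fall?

Thursday

From April 8, 2003 to April 8, 2044: 41 years, of which 11 contain a Feb 29 — 30×365 + 11×366 = 14976 days.
Within April 2044: 28 − 8 = 20 days.
Total: 14996 days.
14996 mod 7 = 2, so 2 days after Tuesday is Thursday.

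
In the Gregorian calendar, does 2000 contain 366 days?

Yes

2000 is a leap year (divisible by 400).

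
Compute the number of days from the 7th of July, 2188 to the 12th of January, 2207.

6762

Day-of-year of July 7, 2188: 189.
Day-of-year of January 12, 2207: 12.
2188 has 366 days, so 366 − 189 = 177 days remain in 2188.
Full years 2189–2206: 15 common + 3 leap = 15×365 + 3×366 = 6573 days.
Total: 177 + 6573 + 12 = 6762 days.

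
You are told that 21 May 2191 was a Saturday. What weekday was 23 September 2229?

Day-of-year of May 21, 2191: 141.
Day-of-year of September 23, 2229: 266.
2191 has 365 days, so 365 − 141 = 224 days remain in 2191.
Full years 2192–2228: 28 common + 9 leap = 28×365 + 9×366 = 13514 days.
Total: 224 + 13514 + 266 = 14004 days.
14004 mod 7 = 4, so 4 days after Saturday is Wednesday.

Wednesday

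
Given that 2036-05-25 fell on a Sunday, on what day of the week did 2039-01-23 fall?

May 25, 2036 → May 25, 2037: 365 days.
May 25, 2037 → May 25, 2038: 365 days.
May 2038: 31 − 25 = 6 days remain.
Then June (30), July (31), August (31), September (30), October (31), November (30), December (31): 30 + 31 + 31 + 30 + 31 + 30 + 31 = 214 days.
January 1–23, 2039: 23 days.
Residual: 243 days.
Total: 973 days.
973 is a multiple of 7, so 2039-01-23 falls on the same weekday: Sunday.

Sunday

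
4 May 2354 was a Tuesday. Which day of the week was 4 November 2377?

Day-of-year of May 4, 2354: 124.
Day-of-year of November 4, 2377: 308.
2354 has 365 days, so 365 − 124 = 241 days remain in 2354.
Full years 2355–2376: 16 common + 6 leap = 16×365 + 6×366 = 8036 days.
Total: 241 + 8036 + 308 = 8585 days.
8585 mod 7 = 3, so 3 days after Tuesday is Friday.

Friday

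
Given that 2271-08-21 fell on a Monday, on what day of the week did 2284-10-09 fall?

Thursday

From August 21, 2271 to August 21, 2284: 13 years, of which 4 contain a Feb 29 — 9×365 + 4×366 = 4749 days.
August 2284: 31 − 21 = 10 days remain.
Then September (30): 30 days.
October 1–9, 2284: 9 days.
Residual: 49 days.
Total: 4798 days.
4798 mod 7 = 3, so 3 days after Monday is Thursday.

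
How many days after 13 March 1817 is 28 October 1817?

March 1817: 31 − 13 = 18 days remain.
Then April (30), May (31), June (30), July (31), August (31), September (30): 30 + 31 + 30 + 31 + 31 + 30 = 183 days.
October 1–28, 1817: 28 days.
Total: 18 + 183 + 28 = 229 days.

229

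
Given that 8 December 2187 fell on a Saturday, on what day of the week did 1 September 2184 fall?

Count forward from the earlier date (September 1, 2184) to the later (December 8, 2187):
Day-of-year of September 1, 2184: 245.
Day-of-year of December 8, 2187: 342.
2184 has 366 days, so 366 − 245 = 121 days remain in 2184.
Full years: 2185: 365; 2186: 365. Sum = 730.
Total: 121 + 730 + 342 = 1193 days.
1193 mod 7 = 3, so 3 days before Saturday is Wednesday.

Wednesday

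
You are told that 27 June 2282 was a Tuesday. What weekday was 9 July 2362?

Day-of-year of June 27, 2282: 178.
Day-of-year of July 9, 2362: 190.
2282 has 365 days, so 365 − 178 = 187 days remain in 2282.
Full years 2283–2361: 60 common + 19 leap = 60×365 + 19×366 = 28854 days.
Total: 187 + 28854 + 190 = 29231 days.
29231 mod 7 = 6, so 6 days after Tuesday is Monday.

Monday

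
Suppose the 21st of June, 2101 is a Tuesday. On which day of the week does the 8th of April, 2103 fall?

Day-of-year of June 21, 2101: 172.
Day-of-year of April 8, 2103: 98.
2101 has 365 days, so 365 − 172 = 193 days remain in 2101.
Full years: 2102: 365. Sum = 365.
Total: 193 + 365 + 98 = 656 days.
656 mod 7 = 5, so 5 days after Tuesday is Sunday.

Sunday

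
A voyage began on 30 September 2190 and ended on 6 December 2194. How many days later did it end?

1528

Day-of-year of September 30, 2190: 273.
Day-of-year of December 6, 2194: 340.
2190 has 365 days, so 365 − 273 = 92 days remain in 2190.
Full years: 2191: 365; 2192: 366; 2193: 365. Sum = 1096.
Total: 92 + 1096 + 340 = 1528 days.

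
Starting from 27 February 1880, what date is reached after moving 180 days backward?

31 August 1879

Count 180 days before February 27, 1880:
August 1879: 31 − 31 = 0 days remain.
Then September (30), October (31), November (30), December (31), January (31): 30 + 31 + 30 + 31 + 31 = 153 days.
February 1–27, 1880: 27 days (1880 is a leap year).
Residual: 180 days.
Total: 180 days.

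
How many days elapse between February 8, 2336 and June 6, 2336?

February 2336: 29 − 8 = 21 days remain (2336 is a leap year, so February has 29 days).
Then March (31), April (30), May (31): 31 + 30 + 31 = 92 days.
June 1–6, 2336: 6 days.
Total: 21 + 92 + 6 = 119 days.

119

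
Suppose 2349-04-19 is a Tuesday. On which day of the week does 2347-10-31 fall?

Count forward from the earlier date (October 31, 2347) to the later (April 19, 2349):
Day-of-year of October 31, 2347: 304.
Day-of-year of April 19, 2349: 109.
2347 has 365 days, so 365 − 304 = 61 days remain in 2347.
Full years: 2348: 366. Sum = 366.
Total: 61 + 366 + 109 = 536 days.
536 mod 7 = 4, so 4 days before Tuesday is Friday.

Friday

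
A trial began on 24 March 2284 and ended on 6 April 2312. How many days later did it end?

10239

From March 24, 2284 to March 24, 2312: 28 years, of which 6 contain a Feb 29 — 22×365 + 6×366 = 10226 days.
(2300 is not a leap year (divisible by 100 but not 400).)
March 2312: 31 − 24 = 7 days remain.
April 1–6, 2312: 6 days.
Residual: 13 days.
Total: 10239 days.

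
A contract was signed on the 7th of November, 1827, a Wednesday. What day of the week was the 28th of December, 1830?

Day-of-year of November 7, 1827: 311.
Day-of-year of December 28, 1830: 362.
1827 has 365 days, so 365 − 311 = 54 days remain in 1827.
Full years: 1828: 366; 1829: 365. Sum = 731.
Total: 54 + 731 + 362 = 1147 days.
1147 mod 7 = 6, so 6 days after Wednesday is Tuesday.

Tuesday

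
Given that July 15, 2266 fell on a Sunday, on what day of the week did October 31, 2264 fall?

Monday

Count forward from the earlier date (October 31, 2264) to the later (July 15, 2266):
Day-of-year of October 31, 2264: 305.
Day-of-year of July 15, 2266: 196.
2264 has 366 days, so 366 − 305 = 61 days remain in 2264.
Full years: 2265: 365. Sum = 365.
Total: 61 + 365 + 196 = 622 days.
622 mod 7 = 6, so 6 days before Sunday is Monday.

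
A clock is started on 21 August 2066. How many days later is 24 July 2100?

12390

From August 21, 2066 to August 21, 2099: 33 years, of which 8 contain a Feb 29 — 25×365 + 8×366 = 12053 days.
August 2099: 31 − 21 = 10 days remain.
Then 10 full months totalling 303 days.
July 1–24, 2100: 24 days.
Residual: 337 days.
Total: 12390 days.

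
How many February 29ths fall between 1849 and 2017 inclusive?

Years divisible by 4: 1852, 1856, …, 2016 — 42 in all.
Of these, 1900 is divisible by 100 but not 400, so not leap.
2000 is divisible by 400, so still leap.
Leap years: 42 − 1 = 41.

41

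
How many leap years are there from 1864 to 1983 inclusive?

29

Years divisible by 4: 1864, 1868, …, 1980 — 30 in all.
Of these, 1900 is divisible by 100 but not 400, so not leap.
Leap years: 30 − 1 = 29.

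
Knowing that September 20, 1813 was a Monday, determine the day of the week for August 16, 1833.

Day-of-year of September 20, 1813: 263.
Day-of-year of August 16, 1833: 228.
1813 has 365 days, so 365 − 263 = 102 days remain in 1813.
Full years 1814–1832: 14 common + 5 leap = 14×365 + 5×366 = 6940 days.
Total: 102 + 6940 + 228 = 7270 days.
7270 mod 7 = 4, so 4 days after Monday is Friday.

Friday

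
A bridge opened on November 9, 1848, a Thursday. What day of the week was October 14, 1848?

Saturday

Count forward from the earlier date (October 14, 1848) to the later (November 9, 1848):
October 1848: 31 − 14 = 17 days remain.
November 1–9, 1848: 9 days.
Total: 17 + 9 = 26 days.
26 mod 7 = 5, so 5 days before Thursday is Saturday.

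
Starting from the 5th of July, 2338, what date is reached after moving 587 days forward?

the 12th of February, 2340

Count 587 days after July 5, 2338:
Day-of-year of July 5, 2338: 186.
Day-of-year of February 12, 2340: 43.
2338 has 365 days, so 365 − 186 = 179 days remain in 2338.
Full years: 2339: 365. Sum = 365.
Total: 179 + 365 + 43 = 587 days.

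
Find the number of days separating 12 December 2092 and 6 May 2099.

Day-of-year of December 12, 2092: 347.
Day-of-year of May 6, 2099: 126.
2092 has 366 days, so 366 − 347 = 19 days remain in 2092.
Full years: 2093: 365; 2094: 365; 2095: 365; 2096: 366; 2097: 365; 2098: 365. Sum = 2191.
Total: 19 + 2191 + 126 = 2336 days.

2336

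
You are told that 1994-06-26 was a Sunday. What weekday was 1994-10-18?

June 1994: 30 − 26 = 4 days remain.
Then July (31), August (31), September (30): 31 + 31 + 30 = 92 days.
October 1–18, 1994: 18 days.
Total: 4 + 92 + 18 = 114 days.
114 mod 7 = 2, so 2 days after Sunday is Tuesday.

Tuesday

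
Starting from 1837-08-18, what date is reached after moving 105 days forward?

1837-12-01

Count 105 days after August 18, 1837:
August 1837: 31 − 18 = 13 days remain.
Then September (30), October (31), November (30): 30 + 31 + 30 = 91 days.
December 1, 1837: 1 day.
Total: 13 + 91 + 1 = 105 days.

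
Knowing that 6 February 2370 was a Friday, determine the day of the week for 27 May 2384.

Day-of-year of February 6, 2370: 37.
Day-of-year of May 27, 2384: 148.
2370 has 365 days, so 365 − 37 = 328 days remain in 2370.
Full years 2371–2383: 10 common + 3 leap = 10×365 + 3×366 = 4748 days.
Total: 328 + 4748 + 148 = 5224 days.
5224 mod 7 = 2, so 2 days after Friday is Sunday.

Sunday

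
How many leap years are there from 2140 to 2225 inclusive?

21

Years divisible by 4: 2140, 2144, …, 2224 — 22 in all.
Of these, 2200 is divisible by 100 but not 400, so not leap.
Leap years: 22 − 1 = 21.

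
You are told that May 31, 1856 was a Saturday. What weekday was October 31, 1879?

From May 31, 1856 to May 31, 1879: 23 years, of which 5 contain a Feb 29 — 18×365 + 5×366 = 8400 days.
May 1879: 31 − 31 = 0 days remain.
Then June (30), July (31), August (31), September (30): 30 + 31 + 31 + 30 = 122 days.
October 1–31, 1879: 31 days.
Residual: 153 days.
Total: 8553 days.
8553 mod 7 = 6, so 6 days after Saturday is Friday.

Friday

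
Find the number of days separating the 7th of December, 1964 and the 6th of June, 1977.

From December 7, 1964 to December 7, 1976: 12 years, of which 3 contain a Feb 29 — 9×365 + 3×366 = 4383 days.
December 1976: 31 − 7 = 24 days remain.
Then January (31), February 1977 (28), March (31), April (30), May (31): 31 + 28 + 31 + 30 + 31 = 151 days.
June 1–6, 1977: 6 days.
Residual: 181 days.
Total: 4564 days.

4564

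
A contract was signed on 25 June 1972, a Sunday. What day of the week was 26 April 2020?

Sunday

From June 25, 1972 to June 25, 2019: 47 years, of which 11 contain a Feb 29 — 36×365 + 11×366 = 17166 days.
(2000 is a leap year (divisible by 400).)
June 2019: 30 − 25 = 5 days remain.
Then 9 full months totalling 275 days.
April 1–26, 2020: 26 days.
Residual: 306 days.
Total: 17472 days.
17472 is a multiple of 7, so 26 April 2020 falls on the same weekday: Sunday.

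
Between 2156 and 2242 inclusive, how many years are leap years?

Years divisible by 4: 2156, 2160, …, 2240 — 22 in all.
Of these, 2200 is divisible by 100 but not 400, so not leap.
Leap years: 22 − 1 = 21.

21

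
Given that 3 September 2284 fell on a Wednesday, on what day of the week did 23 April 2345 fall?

Monday

From September 3, 2284 to September 3, 2344: 60 years, of which 14 contain a Feb 29 — 46×365 + 14×366 = 21914 days.
(2300 is not a leap year (divisible by 100 but not 400).)
September 2344: 30 − 3 = 27 days remain.
Then October (31), November (30), December (31), January (31), February 2345 (28), March (31): 31 + 30 + 31 + 31 + 28 + 31 = 182 days.
April 1–23, 2345: 23 days.
Residual: 232 days.
Total: 22146 days.
22146 mod 7 = 5, so 5 days after Wednesday is Monday.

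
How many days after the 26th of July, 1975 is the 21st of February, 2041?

From July 26, 1975 to July 26, 2040: 65 years, of which 17 contain a Feb 29 — 48×365 + 17×366 = 23742 days.
(2000 is a leap year (divisible by 400).)
July 2040: 31 − 26 = 5 days remain.
Then August (31), September (30), October (31), November (30), December (31), January (31): 31 + 30 + 31 + 30 + 31 + 31 = 184 days.
February 1–21, 2041: 21 days (2041 is not a leap year).
Residual: 210 days.
Total: 23952 days.

23952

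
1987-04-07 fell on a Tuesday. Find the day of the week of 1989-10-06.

Friday

April 7, 1987 → April 7, 1988: 366 days (1988 is a leap year).
April 7, 1988 → April 7, 1989: 365 days.
April 1989: 30 − 7 = 23 days remain.
Then May (31), June (30), July (31), August (31), September (30): 31 + 30 + 31 + 31 + 30 = 153 days.
October 1–6, 1989: 6 days.
Residual: 182 days.
Total: 913 days.
913 mod 7 = 3, so 3 days after Tuesday is Friday.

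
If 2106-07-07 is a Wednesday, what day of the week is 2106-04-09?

Count forward from the earlier date (April 9, 2106) to the later (July 7, 2106):
April 2106: 30 − 9 = 21 days remain.
Then May (31), June (30): 31 + 30 = 61 days.
July 1–7, 2106: 7 days.
Total: 21 + 61 + 7 = 89 days.
89 mod 7 = 5, so 5 days before Wednesday is Friday.

Friday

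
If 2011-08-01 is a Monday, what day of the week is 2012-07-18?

Wednesday

Day-of-year of August 1, 2011: 213.
Day-of-year of July 18, 2012: 200.
2011 has 365 days, so 365 − 213 = 152 days remain in 2011.
Total: 152 + 200 = 352 days.
352 mod 7 = 2, so 2 days after Monday is Wednesday.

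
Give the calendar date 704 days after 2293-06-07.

2295-05-12

Count 704 days after June 7, 2293:
Day-of-year of June 7, 2293: 158.
Day-of-year of May 12, 2295: 132.
2293 has 365 days, so 365 − 158 = 207 days remain in 2293.
Full years: 2294: 365. Sum = 365.
Total: 207 + 365 + 132 = 704 days.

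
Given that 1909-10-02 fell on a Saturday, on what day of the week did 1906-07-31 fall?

Count forward from the earlier date (July 31, 1906) to the later (October 2, 1909):
July 31, 1906 → July 31, 1907: 365 days.
July 31, 1907 → July 31, 1908: 366 days (1908 is a leap year).
July 31, 1908 → July 31, 1909: 365 days.
July 1909: 31 − 31 = 0 days remain.
Then August (31), September (30): 31 + 30 = 61 days.
October 1–2, 1909: 2 days.
Residual: 63 days.
Total: 1159 days.
1159 mod 7 = 4, so 4 days before Saturday is Tuesday.

Tuesday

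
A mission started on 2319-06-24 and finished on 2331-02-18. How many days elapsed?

4257

From June 24, 2319 to June 24, 2330: 11 years, of which 3 contain a Feb 29 — 8×365 + 3×366 = 4018 days.
June 2330: 30 − 24 = 6 days remain.
Then July (31), August (31), September (30), October (31), November (30), December (31), January (31): 31 + 31 + 30 + 31 + 30 + 31 + 31 = 215 days.
February 1–18, 2331: 18 days (2331 is not a leap year).
Residual: 239 days.
Total: 4257 days.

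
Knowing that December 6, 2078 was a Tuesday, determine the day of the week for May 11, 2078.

Wednesday

Count forward from the earlier date (May 11, 2078) to the later (December 6, 2078):
May 2078: 31 − 11 = 20 days remain.
Then June (30), July (31), August (31), September (30), October (31), November (30): 30 + 31 + 31 + 30 + 31 + 30 = 183 days.
December 1–6, 2078: 6 days.
Total: 20 + 183 + 6 = 209 days.
209 mod 7 = 6, so 6 days before Tuesday is Wednesday.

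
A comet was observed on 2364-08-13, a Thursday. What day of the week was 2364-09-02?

Wednesday

August 2364: 31 − 13 = 18 days remain.
September 1–2, 2364: 2 days.
Total: 18 + 2 = 20 days.
20 mod 7 = 6, so 6 days after Thursday is Wednesday.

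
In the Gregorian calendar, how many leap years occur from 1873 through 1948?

18

Years divisible by 4: 1876, 1880, …, 1948 — 19 in all.
Of these, 1900 is divisible by 100 but not 400, so not leap.
Leap years: 19 − 1 = 18.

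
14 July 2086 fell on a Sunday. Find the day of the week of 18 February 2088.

July 14, 2086 → July 14, 2087: 365 days.
July 2087: 31 − 14 = 17 days remain.
Then August (31), September (30), October (31), November (30), December (31), January (31): 31 + 30 + 31 + 30 + 31 + 31 = 184 days.
February 1–18, 2088: 18 days (2088 is a leap year).
Residual: 219 days.
Total: 584 days.
584 mod 7 = 3, so 3 days after Sunday is Wednesday.

Wednesday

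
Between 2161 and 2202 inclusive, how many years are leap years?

9

Years divisible by 4 in [2161, 2202]: 2164, 2168, 2172, 2176, 2180, 2184, 2188, 2192, 2196, 2200.
Of these, 2200 is divisible by 100 but not 400, so not leap.
Leap years: 10 − 1 = 9.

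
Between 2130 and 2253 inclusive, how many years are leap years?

30

Years divisible by 4: 2132, 2136, …, 2252 — 31 in all.
Of these, 2200 is divisible by 100 but not 400, so not leap.
Leap years: 31 − 1 = 30.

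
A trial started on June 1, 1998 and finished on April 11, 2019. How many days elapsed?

Day-of-year of June 1, 1998: 152.
Day-of-year of April 11, 2019: 101.
1998 has 365 days, so 365 − 152 = 213 days remain in 1998.
Full years 1999–2018: 15 common + 5 leap = 15×365 + 5×366 = 7305 days.
Total: 213 + 7305 + 101 = 7619 days.

7619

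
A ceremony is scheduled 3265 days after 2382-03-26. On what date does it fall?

2391-03-04

Count 3265 days after March 26, 2382:
From March 26, 2382 to March 26, 2390: 8 years, of which 2 contain a Feb 29 — 6×365 + 2×366 = 2922 days.
March 2390: 31 − 26 = 5 days remain.
Then 11 full months totalling 334 days.
March 1–4, 2391: 4 days.
Residual: 343 days.
Total: 3265 days.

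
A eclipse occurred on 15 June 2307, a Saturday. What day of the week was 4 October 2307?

Friday

June 2307: 30 − 15 = 15 days remain.
Then July (31), August (31), September (30): 31 + 31 + 30 = 92 days.
October 1–4, 2307: 4 days.
Total: 15 + 92 + 4 = 111 days.
111 mod 7 = 6, so 6 days after Saturday is Friday.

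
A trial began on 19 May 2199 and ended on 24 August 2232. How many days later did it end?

From May 19, 2199 to May 19, 2232: 33 years, of which 8 contain a Feb 29 — 25×365 + 8×366 = 12053 days.
(2200 is not a leap year (divisible by 100 but not 400).)
May 2232: 31 − 19 = 12 days remain.
Then June (30), July (31): 30 + 31 = 61 days.
August 1–24, 2232: 24 days.
Residual: 97 days.
Total: 12150 days.

12150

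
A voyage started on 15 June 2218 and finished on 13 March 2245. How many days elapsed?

9768

From June 15, 2218 to June 15, 2244: 26 years, of which 7 contain a Feb 29 — 19×365 + 7×366 = 9497 days.
June 2244: 30 − 15 = 15 days remain.
Then July (31), August (31), September (30), October (31), November (30), December (31), January (31), February 2245 (28): 31 + 31 + 30 + 31 + 30 + 31 + 31 + 28 = 243 days.
March 1–13, 2245: 13 days.
Residual: 271 days.
Total: 9768 days.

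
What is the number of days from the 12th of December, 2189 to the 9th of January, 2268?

From December 12, 2189 to December 12, 2267: 78 years, of which 18 contain a Feb 29 — 60×365 + 18×366 = 28488 days.
(2200 is not a leap year (divisible by 100 but not 400).)
December 2267: 31 − 12 = 19 days remain.
January 1–9, 2268: 9 days.
Residual: 28 days.
Total: 28516 days.

28516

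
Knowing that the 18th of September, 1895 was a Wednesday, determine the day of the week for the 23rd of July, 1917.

Monday

Day-of-year of September 18, 1895: 261.
Day-of-year of July 23, 1917: 204.
1895 has 365 days, so 365 − 261 = 104 days remain in 1895.
Full years 1896–1916: 16 common + 5 leap = 16×365 + 5×366 = 7670 days.
Total: 104 + 7670 + 204 = 7978 days.
7978 mod 7 = 5, so 5 days after Wednesday is Monday.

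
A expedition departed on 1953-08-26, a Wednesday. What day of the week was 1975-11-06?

From August 26, 1953 to August 26, 1975: 22 years, of which 5 contain a Feb 29 — 17×365 + 5×366 = 8035 days.
August 1975: 31 − 26 = 5 days remain.
Then September (30), October (31): 30 + 31 = 61 days.
November 1–6, 1975: 6 days.
Residual: 72 days.
Total: 8107 days.
8107 mod 7 = 1, so 1 day after Wednesday is Thursday.

Thursday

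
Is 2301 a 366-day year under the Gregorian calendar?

No

2301 is not a leap year.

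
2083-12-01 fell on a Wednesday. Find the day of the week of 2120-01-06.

Saturday

Day-of-year of December 1, 2083: 335.
Day-of-year of January 6, 2120: 6.
2083 has 365 days, so 365 − 335 = 30 days remain in 2083.
Full years 2084–2119: 28 common + 8 leap = 28×365 + 8×366 = 13148 days.
Total: 30 + 13148 + 6 = 13184 days.
13184 mod 7 = 3, so 3 days after Wednesday is Saturday.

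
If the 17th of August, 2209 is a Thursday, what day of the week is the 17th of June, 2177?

Tuesday

Count forward from the earlier date (June 17, 2177) to the later (August 17, 2209):
From June 17, 2177 to June 17, 2209: 32 years, of which 7 contain a Feb 29 — 25×365 + 7×366 = 11687 days.
(2200 is not a leap year (divisible by 100 but not 400).)
June 2209: 30 − 17 = 13 days remain.
Then July (31): 31 days.
August 1–17, 2209: 17 days.
Residual: 61 days.
Total: 11748 days.
11748 mod 7 = 2, so 2 days before Thursday is Tuesday.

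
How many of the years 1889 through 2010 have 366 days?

29

Years divisible by 4: 1892, 1896, …, 2008 — 30 in all.
Of these, 1900 is divisible by 100 but not 400, so not leap.
2000 is divisible by 400, so still leap.
Leap years: 30 − 1 = 29.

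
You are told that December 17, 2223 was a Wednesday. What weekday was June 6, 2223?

Friday

Count forward from the earlier date (June 6, 2223) to the later (December 17, 2223):
June 2223: 30 − 6 = 24 days remain.
Then July (31), August (31), September (30), October (31), November (30): 31 + 31 + 30 + 31 + 30 = 153 days.
December 1–17, 2223: 17 days.
Total: 24 + 153 + 17 = 194 days.
194 mod 7 = 5, so 5 days before Wednesday is Friday.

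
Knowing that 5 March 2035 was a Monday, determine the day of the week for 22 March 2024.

Count forward from the earlier date (March 22, 2024) to the later (March 5, 2035):
From March 22, 2024 to March 22, 2034: 10 years, of which 2 contain a Feb 29 — 8×365 + 2×366 = 3652 days.
March 2034: 31 − 22 = 9 days remain.
Then 11 full months totalling 334 days.
March 1–5, 2035: 5 days.
Residual: 348 days.
Total: 4000 days.
4000 mod 7 = 3, so 3 days before Monday is Friday.

Friday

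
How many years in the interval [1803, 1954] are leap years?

Years divisible by 4: 1804, 1808, …, 1952 — 38 in all.
Of these, 1900 is divisible by 100 but not 400, so not leap.
Leap years: 38 − 1 = 37.

37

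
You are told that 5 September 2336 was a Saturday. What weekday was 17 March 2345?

Saturday

From September 5, 2336 to September 5, 2344: 8 years, of which 2 contain a Feb 29 — 6×365 + 2×366 = 2922 days.
September 2344: 30 − 5 = 25 days remain.
Then October (31), November (30), December (31), January (31), February 2345 (28): 31 + 30 + 31 + 31 + 28 = 151 days.
March 1–17, 2345: 17 days.
Residual: 193 days.
Total: 3115 days.
3115 is a multiple of 7, so 17 March 2345 falls on the same weekday: Saturday.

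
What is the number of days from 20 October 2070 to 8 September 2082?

Day-of-year of October 20, 2070: 293.
Day-of-year of September 8, 2082: 251.
2070 has 365 days, so 365 − 293 = 72 days remain in 2070.
Full years 2071–2081: 8 common + 3 leap = 8×365 + 3×366 = 4018 days.
Total: 72 + 4018 + 251 = 4341 days.

4341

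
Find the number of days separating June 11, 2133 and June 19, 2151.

Day-of-year of June 11, 2133: 162.
Day-of-year of June 19, 2151: 170.
2133 has 365 days, so 365 − 162 = 203 days remain in 2133.
Full years 2134–2150: 13 common + 4 leap = 13×365 + 4×366 = 6209 days.
Total: 203 + 6209 + 170 = 6582 days.

6582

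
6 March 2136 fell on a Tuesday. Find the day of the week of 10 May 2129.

Count forward from the earlier date (May 10, 2129) to the later (March 6, 2136):
Day-of-year of May 10, 2129: 130.
Day-of-year of March 6, 2136: 66.
2129 has 365 days, so 365 − 130 = 235 days remain in 2129.
Full years: 2130: 365; 2131: 365; 2132: 366; 2133: 365; 2134: 365; 2135: 365. Sum = 2191.
Total: 235 + 2191 + 66 = 2492 days.
2492 is a multiple of 7, so 10 May 2129 falls on the same weekday: Tuesday.

Tuesday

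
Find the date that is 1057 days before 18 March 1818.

26 April 1815

Count 1057 days before March 18, 1818:
Day-of-year of April 26, 1815: 116.
Day-of-year of March 18, 1818: 77.
1815 has 365 days, so 365 − 116 = 249 days remain in 1815.
Full years: 1816: 366; 1817: 365. Sum = 731.
Total: 249 + 731 + 77 = 1057 days.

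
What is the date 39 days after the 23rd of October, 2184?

the 1st of December, 2184

Count 39 days after October 23, 2184:
October 2184: 31 − 23 = 8 days remain.
Then November (30): 30 days.
December 1, 2184: 1 day.
Total: 8 + 30 + 1 = 39 days.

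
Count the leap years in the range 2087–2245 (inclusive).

Years divisible by 4: 2088, 2092, …, 2244 — 40 in all.
Of these, 2100, 2200 are divisible by 100 but not 400, so not leap.
Leap years: 40 − 2 = 38.

38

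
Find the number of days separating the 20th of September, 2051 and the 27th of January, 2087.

12913

Day-of-year of September 20, 2051: 263.
Day-of-year of January 27, 2087: 27.
2051 has 365 days, so 365 − 263 = 102 days remain in 2051.
Full years 2052–2086: 26 common + 9 leap = 26×365 + 9×366 = 12784 days.
Total: 102 + 12784 + 27 = 12913 days.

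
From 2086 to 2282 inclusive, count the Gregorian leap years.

Years divisible by 4: 2088, 2092, …, 2280 — 49 in all.
Of these, 2100, 2200 are divisible by 100 but not 400, so not leap.
Leap years: 49 − 2 = 47.

47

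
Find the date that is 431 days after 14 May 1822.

19 July 1823

Count 431 days after May 14, 1822:
May 1822: 31 − 14 = 17 days remain.
Then 13 full months totalling 395 days.
July 1–19, 1823: 19 days.
Total: 17 + 395 + 19 = 431 days.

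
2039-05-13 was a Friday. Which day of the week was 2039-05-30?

Within May 2039: 30 − 13 = 17 days.
17 mod 7 = 3, so 3 days after Friday is Monday.

Monday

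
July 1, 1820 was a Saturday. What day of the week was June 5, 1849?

Tuesday

From July 1, 1820 to July 1, 1848: 28 years, of which 7 contain a Feb 29 — 21×365 + 7×366 = 10227 days.
July 1848: 31 − 1 = 30 days remain.
Then 10 full months totalling 304 days.
June 1–5, 1849: 5 days.
Residual: 339 days.
Total: 10566 days.
10566 mod 7 = 3, so 3 days after Saturday is Tuesday.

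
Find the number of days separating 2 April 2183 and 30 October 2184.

Day-of-year of April 2, 2183: 92.
Day-of-year of October 30, 2184: 304.
2183 has 365 days, so 365 − 92 = 273 days remain in 2183.
Total: 273 + 304 = 577 days.

577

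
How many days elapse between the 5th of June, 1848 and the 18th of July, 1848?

43

June 1848: 30 − 5 = 25 days remain.
July 1–18, 1848: 18 days.
Total: 25 + 18 = 43 days.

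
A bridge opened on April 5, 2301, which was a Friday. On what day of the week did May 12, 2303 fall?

Tuesday

April 2301: 30 − 5 = 25 days remain.
Then 24 full months totalling 730 days.
May 1–12, 2303: 12 days.
Total: 25 + 730 + 12 = 767 days.
767 mod 7 = 4, so 4 days after Friday is Tuesday.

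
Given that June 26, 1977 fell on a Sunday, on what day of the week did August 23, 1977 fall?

June 1977: 30 − 26 = 4 days remain.
Then July (31): 31 days.
August 1–23, 1977: 23 days.
Total: 4 + 31 + 23 = 58 days.
58 mod 7 = 2, so 2 days after Sunday is Tuesday.

Tuesday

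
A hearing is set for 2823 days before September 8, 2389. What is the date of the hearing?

December 16, 2381

Count 2823 days before September 8, 2389:
From December 16, 2381 to December 16, 2388: 7 years, of which 2 contain a Feb 29 — 5×365 + 2×366 = 2557 days.
December 2388: 31 − 16 = 15 days remain.
Then January (31), February 2389 (28), March (31), April (30), May (31), June (30), July (31), August (31): 31 + 28 + 31 + 30 + 31 + 30 + 31 + 31 = 243 days.
September 1–8, 2389: 8 days.
Residual: 266 days.
Total: 2823 days.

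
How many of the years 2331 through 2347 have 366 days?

Years divisible by 4 in [2331, 2347]: 2332, 2336, 2340, 2344.
No century exceptions apply. Count: 4.

4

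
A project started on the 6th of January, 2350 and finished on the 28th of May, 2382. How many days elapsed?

Day-of-year of January 6, 2350: 6.
Day-of-year of May 28, 2382: 148.
2350 has 365 days, so 365 − 6 = 359 days remain in 2350.
Full years 2351–2381: 23 common + 8 leap = 23×365 + 8×366 = 11323 days.
Total: 359 + 11323 + 148 = 11830 days.

11830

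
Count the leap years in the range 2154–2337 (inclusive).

44

Years divisible by 4: 2156, 2160, …, 2336 — 46 in all.
Of these, 2200, 2300 are divisible by 100 but not 400, so not leap.
Leap years: 46 − 2 = 44.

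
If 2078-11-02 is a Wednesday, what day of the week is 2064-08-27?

Count forward from the earlier date (August 27, 2064) to the later (November 2, 2078):
From August 27, 2064 to August 27, 2078: 14 years, of which 3 contain a Feb 29 — 11×365 + 3×366 = 5113 days.
August 2078: 31 − 27 = 4 days remain.
Then September (30), October (31): 30 + 31 = 61 days.
November 1–2, 2078: 2 days.
Residual: 67 days.
Total: 5180 days.
5180 is a multiple of 7, so 2064-08-27 falls on the same weekday: Wednesday.

Wednesday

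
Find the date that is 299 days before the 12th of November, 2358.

the 17th of January, 2358

Count 299 days before November 12, 2358:
January 2358: 31 − 17 = 14 days remain.
Then 9 full months totalling 273 days.
November 1–12, 2358: 12 days.
Total: 14 + 273 + 12 = 299 days.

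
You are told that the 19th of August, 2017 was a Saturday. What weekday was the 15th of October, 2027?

From August 19, 2017 to August 19, 2027: 10 years, of which 2 contain a Feb 29 — 8×365 + 2×366 = 3652 days.
August 2027: 31 − 19 = 12 days remain.
Then September (30): 30 days.
October 1–15, 2027: 15 days.
Residual: 57 days.
Total: 3709 days.
3709 mod 7 = 6, so 6 days after Saturday is Friday.

Friday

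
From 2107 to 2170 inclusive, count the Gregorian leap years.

Years divisible by 4: 2108, 2112, …, 2168 — 16 in all.
No century exceptions apply. Count: 16.

16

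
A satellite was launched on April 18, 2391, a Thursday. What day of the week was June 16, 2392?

Tuesday

April 2391: 30 − 18 = 12 days remain.
Then 13 full months totalling 397 days.
June 1–16, 2392: 16 days.
Total: 12 + 397 + 16 = 425 days.
425 mod 7 = 5, so 5 days after Thursday is Tuesday.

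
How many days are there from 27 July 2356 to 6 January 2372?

Day-of-year of July 27, 2356: 209.
Day-of-year of January 6, 2372: 6.
2356 has 366 days, so 366 − 209 = 157 days remain in 2356.
Full years 2357–2371: 12 common + 3 leap = 12×365 + 3×366 = 5478 days.
Total: 157 + 5478 + 6 = 5641 days.

5641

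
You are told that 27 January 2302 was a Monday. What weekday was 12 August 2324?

Day-of-year of January 27, 2302: 27.
Day-of-year of August 12, 2324: 225.
2302 has 365 days, so 365 − 27 = 338 days remain in 2302.
Full years 2303–2323: 16 common + 5 leap = 16×365 + 5×366 = 7670 days.
Total: 338 + 7670 + 225 = 8233 days.
8233 mod 7 = 1, so 1 day after Monday is Tuesday.

Tuesday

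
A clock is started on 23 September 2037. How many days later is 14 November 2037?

52

September 2037: 30 − 23 = 7 days remain.
Then October (31): 31 days.
November 1–14, 2037: 14 days.
Total: 7 + 31 + 14 = 52 days.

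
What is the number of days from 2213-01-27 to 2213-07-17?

January 2213: 31 − 27 = 4 days remain.
Then February 2213 (28), March (31), April (30), May (31), June (30): 28 + 31 + 30 + 31 + 30 = 150 days.
July 1–17, 2213: 17 days.
Total: 4 + 150 + 17 = 171 days.

171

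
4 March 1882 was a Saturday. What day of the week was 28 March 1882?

Tuesday

Within March 1882: 28 − 4 = 24 days.
24 mod 7 = 3, so 3 days after Saturday is Tuesday.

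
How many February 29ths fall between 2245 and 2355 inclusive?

26

Years divisible by 4: 2248, 2252, …, 2352 — 27 in all.
Of these, 2300 is divisible by 100 but not 400, so not leap.
Leap years: 27 − 1 = 26.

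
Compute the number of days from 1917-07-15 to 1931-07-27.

5125

Day-of-year of July 15, 1917: 196.
Day-of-year of July 27, 1931: 208.
1917 has 365 days, so 365 − 196 = 169 days remain in 1917.
Full years 1918–1930: 10 common + 3 leap = 10×365 + 3×366 = 4748 days.
Total: 169 + 4748 + 208 = 5125 days.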